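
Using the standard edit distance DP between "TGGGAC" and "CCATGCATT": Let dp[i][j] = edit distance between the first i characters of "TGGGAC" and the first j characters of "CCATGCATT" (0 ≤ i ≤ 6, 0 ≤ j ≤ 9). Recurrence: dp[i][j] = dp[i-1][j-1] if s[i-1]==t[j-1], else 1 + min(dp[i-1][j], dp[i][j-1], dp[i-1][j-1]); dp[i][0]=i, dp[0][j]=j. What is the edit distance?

7

   ''  C  C  A  T  G  C  A  T  T
''  0  1  2  3  4  5  6  7  8  9
 T  1  1  2  3  3  4  5  6  7  8
 G  2  2  2  3  4  3  4  5  6  7
 G  3  3  3  3  4  4  4  5  6  7
 G  4  4  4  4  4  4  5  5  6  7
 A  5  5  5  4  5  5  5  5  6  7
 C  6  5  5  5  5  6  5  6  6  7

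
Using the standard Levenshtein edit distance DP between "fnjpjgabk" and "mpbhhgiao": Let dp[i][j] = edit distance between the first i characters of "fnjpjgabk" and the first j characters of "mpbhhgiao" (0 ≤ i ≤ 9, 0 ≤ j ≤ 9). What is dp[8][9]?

   ''  m  p  b  h  h  g  i  a  o
''  0  1  2  3  4  5  6  7  8  9
 f  1  1  2  3  4  5  6  7  8  9
 n  2  2  2  3  4  5  6  7  8  9
 j  3  3  3  3  4  5  6  7  8  9
 p  4  4  3  4  4  5  6  7  8  9
 j  5  5  4  4  5  5  6  7  8  9
 g  6  6  5  5  5  6  5  6  7  8
 a  7  7  6  6  6  6  6  6  6  7
 b  8  8  7  6  7  7  7  7  7  7
 k  9  9  8  7  7  8  8  8  8  8

7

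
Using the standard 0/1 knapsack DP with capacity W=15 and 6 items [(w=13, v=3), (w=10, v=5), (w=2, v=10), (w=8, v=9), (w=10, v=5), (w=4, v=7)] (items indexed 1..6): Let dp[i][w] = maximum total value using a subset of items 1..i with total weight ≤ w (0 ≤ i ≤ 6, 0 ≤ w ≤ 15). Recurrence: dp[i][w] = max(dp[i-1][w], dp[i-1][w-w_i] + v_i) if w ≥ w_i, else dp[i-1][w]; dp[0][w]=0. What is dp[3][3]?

10

i\w   0   1   2   3   4   5   6   7   8   9  10  11  12  13  14  15
  0   0   0   0   0   0   0   0   0   0   0   0   0   0   0   0   0
  1   0   0   0   0   0   0   0   0   0   0   0   0   0   3   3   3
  2   0   0   0   0   0   0   0   0   0   0   5   5   5   5   5   5
  3   0   0  10  10  10  10  10  10  10  10  10  10  15  15  15  15
  4   0   0  10  10  10  10  10  10  10  10  19  19  19  19  19  19
  5   0   0  10  10  10  10  10  10  10  10  19  19  19  19  19  19
  6   0   0  10  10  10  10  17  17  17  17  19  19  19  19  26  26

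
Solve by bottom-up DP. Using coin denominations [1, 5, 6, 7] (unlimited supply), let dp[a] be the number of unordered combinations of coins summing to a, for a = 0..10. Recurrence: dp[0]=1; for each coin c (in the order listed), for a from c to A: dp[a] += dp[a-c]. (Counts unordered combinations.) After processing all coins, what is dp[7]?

after  coin     0     1     2     3     4     5     6     7     8     9    10
          1     1     1     1     1     1     1     1     1     1     1     1
          5     1     1     1     1     1     2     2     2     2     2     3
          6     1     1     1     1     1     2     3     3     3     3     4
          7     1     1     1     1     1     2     3     4     4     4     5

4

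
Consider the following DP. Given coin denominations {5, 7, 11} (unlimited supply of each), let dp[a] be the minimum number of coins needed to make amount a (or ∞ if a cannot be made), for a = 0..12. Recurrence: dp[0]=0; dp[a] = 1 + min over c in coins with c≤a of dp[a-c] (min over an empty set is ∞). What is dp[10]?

2

 a  0  1  2  3  4  5  6  7  8  9 10 11 12
dp  0  -  -  -  -  1  -  1  -  -  2  1  2
(- denotes ∞ / unreachable)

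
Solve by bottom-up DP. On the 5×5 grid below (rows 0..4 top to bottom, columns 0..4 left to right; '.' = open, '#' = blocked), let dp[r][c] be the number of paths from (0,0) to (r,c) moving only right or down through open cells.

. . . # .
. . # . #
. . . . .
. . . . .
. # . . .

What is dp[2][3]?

r\c   0   1   2   3   4
  0   1   1   1   0   0
  1   1   2   0   0   0
  2   1   3   3   3   3
  3   1   4   7  10  13
  4   1   0   7  17  30

3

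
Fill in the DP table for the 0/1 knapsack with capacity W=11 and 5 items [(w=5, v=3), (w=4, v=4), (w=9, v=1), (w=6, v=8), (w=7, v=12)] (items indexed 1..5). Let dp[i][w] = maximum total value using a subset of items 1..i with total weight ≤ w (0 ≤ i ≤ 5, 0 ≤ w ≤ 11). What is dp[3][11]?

7

i\w   0   1   2   3   4   5   6   7   8   9  10  11
  0   0   0   0   0   0   0   0   0   0   0   0   0
  1   0   0   0   0   0   3   3   3   3   3   3   3
  2   0   0   0   0   4   4   4   4   4   7   7   7
  3   0   0   0   0   4   4   4   4   4   7   7   7
  4   0   0   0   0   4   4   8   8   8   8  12  12
  5   0   0   0   0   4   4   8  12  12  12  12  16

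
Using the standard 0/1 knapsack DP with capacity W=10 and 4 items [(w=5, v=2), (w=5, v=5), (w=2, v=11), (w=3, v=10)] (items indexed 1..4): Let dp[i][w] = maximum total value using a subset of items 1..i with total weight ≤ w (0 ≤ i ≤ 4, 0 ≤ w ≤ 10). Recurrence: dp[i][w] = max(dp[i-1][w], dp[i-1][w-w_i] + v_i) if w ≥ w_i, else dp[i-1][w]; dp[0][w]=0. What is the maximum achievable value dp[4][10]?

26

i\w   0   1   2   3   4   5   6   7   8   9  10
  0   0   0   0   0   0   0   0   0   0   0   0
  1   0   0   0   0   0   2   2   2   2   2   2
  2   0   0   0   0   0   5   5   5   5   5   7
  3   0   0  11  11  11  11  11  16  16  16  16
  4   0   0  11  11  11  21  21  21  21  21  26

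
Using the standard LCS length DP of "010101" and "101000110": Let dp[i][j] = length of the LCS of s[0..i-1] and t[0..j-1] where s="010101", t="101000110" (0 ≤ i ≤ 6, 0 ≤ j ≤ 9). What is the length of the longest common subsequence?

   ''  1  0  1  0  0  0  1  1  0
''  0  0  0  0  0  0  0  0  0  0
 0  0  0  1  1  1  1  1  1  1  1
 1  0  1  1  2  2  2  2  2  2  2
 0  0  1  2  2  3  3  3  3  3  3
 1  0  1  2  3  3  3  3  4  4  4
 0  0  1  2  3  4  4  4  4  4  5
 1  0  1  2  3  4  4  4  5  5  5

5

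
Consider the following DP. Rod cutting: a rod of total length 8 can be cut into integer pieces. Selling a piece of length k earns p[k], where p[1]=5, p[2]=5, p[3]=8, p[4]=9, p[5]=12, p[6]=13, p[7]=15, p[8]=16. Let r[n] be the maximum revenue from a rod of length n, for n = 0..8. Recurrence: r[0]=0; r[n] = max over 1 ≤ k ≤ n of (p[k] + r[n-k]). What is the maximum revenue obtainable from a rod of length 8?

   n    0    1    2    3    4    5    6    7    8
r[n]    0    5   10   15   20   25   30   35   40

40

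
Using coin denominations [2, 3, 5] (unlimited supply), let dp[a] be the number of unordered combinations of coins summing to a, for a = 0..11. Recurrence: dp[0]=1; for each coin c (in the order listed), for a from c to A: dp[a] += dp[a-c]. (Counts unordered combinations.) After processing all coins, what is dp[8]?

3

after  coin     0     1     2     3     4     5     6     7     8     9    10    11
          2     1     0     1     0     1     0     1     0     1     0     1     0
          3     1     0     1     1     1     1     2     1     2     2     2     2
          5     1     0     1     1     1     2     2     2     3     3     4     4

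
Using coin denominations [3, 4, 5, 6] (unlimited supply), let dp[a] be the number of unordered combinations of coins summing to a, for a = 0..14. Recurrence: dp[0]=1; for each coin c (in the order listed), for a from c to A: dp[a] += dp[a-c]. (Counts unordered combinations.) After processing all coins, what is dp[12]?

5

after  coin     0     1     2     3     4     5     6     7     8     9    10    11    12    13    14
          3     1     0     0     1     0     0     1     0     0     1     0     0     1     0     0
          4     1     0     0     1     1     0     1     1     1     1     1     1     2     1     1
          5     1     0     0     1     1     1     1     1     2     2     2     2     3     3     3
          6     1     0     0     1     1     1     2     1     2     3     3     3     5     4     5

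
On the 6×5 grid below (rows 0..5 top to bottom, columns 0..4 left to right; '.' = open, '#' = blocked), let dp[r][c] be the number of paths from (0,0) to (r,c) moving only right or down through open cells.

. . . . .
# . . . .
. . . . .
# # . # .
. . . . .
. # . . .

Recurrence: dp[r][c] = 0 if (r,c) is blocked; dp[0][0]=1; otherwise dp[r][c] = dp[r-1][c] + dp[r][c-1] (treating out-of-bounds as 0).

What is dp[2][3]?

r\c   0   1   2   3   4
  0   1   1   1   1   1
  1   0   1   2   3   4
  2   0   1   3   6  10
  3   0   0   3   0  10
  4   0   0   3   3  13
  5   0   0   3   6  19

6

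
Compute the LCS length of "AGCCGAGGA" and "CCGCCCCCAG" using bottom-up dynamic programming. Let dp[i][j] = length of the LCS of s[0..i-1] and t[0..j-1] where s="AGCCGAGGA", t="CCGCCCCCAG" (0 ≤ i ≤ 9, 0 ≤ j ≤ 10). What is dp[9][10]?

   ''  C  C  G  C  C  C  C  C  A  G
''  0  0  0  0  0  0  0  0  0  0  0
 A  0  0  0  0  0  0  0  0  0  1  1
 G  0  0  0  1  1  1  1  1  1  1  2
 C  0  1  1  1  2  2  2  2  2  2  2
 C  0  1  2  2  2  3  3  3  3  3  3
 G  0  1  2  3  3  3  3  3  3  3  4
 A  0  1  2  3  3  3  3  3  3  4  4
 G  0  1  2  3  3  3  3  3  3  4  5
 G  0  1  2  3  3  3  3  3  3  4  5
 A  0  1  2  3  3  3  3  3  3  4  5

5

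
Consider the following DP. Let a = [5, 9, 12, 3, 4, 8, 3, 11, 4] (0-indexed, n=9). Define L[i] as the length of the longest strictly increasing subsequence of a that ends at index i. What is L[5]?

   i    0    1    2    3    4    5    6    7    8
a[i]    5    9   12    3    4    8    3   11    4
L[i]    1    2    3    1    2    3    1    4    2

3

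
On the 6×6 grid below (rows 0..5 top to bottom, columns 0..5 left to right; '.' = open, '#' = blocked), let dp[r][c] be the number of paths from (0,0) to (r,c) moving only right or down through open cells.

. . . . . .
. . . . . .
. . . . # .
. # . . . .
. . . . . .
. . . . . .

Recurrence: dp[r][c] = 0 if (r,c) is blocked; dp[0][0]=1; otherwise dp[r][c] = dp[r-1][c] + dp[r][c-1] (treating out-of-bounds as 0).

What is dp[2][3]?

r\c   0   1   2   3   4   5
  0   1   1   1   1   1   1
  1   1   2   3   4   5   6
  2   1   3   6  10   0   6
  3   1   0   6  16  16  22
  4   1   1   7  23  39  61
  5   1   2   9  32  71 132

10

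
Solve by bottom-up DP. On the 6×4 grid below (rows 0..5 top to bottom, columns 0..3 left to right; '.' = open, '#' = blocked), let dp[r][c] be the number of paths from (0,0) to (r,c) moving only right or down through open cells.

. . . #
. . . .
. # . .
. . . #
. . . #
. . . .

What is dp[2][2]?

3

r\c   0   1   2   3
  0   1   1   1   0
  1   1   2   3   3
  2   1   0   3   6
  3   1   1   4   0
  4   1   2   6   0
  5   1   3   9   9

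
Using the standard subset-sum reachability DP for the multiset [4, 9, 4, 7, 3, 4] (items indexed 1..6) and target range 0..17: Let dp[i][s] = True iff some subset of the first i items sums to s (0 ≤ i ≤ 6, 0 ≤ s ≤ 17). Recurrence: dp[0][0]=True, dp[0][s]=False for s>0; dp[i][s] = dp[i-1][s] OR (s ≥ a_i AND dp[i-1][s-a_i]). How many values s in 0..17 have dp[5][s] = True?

14

i\s   0   1   2   3   4   5   6   7   8   9  10  11  12  13  14  15  16  17
  0   T   F   F   F   F   F   F   F   F   F   F   F   F   F   F   F   F   F
  1   T   F   F   F   T   F   F   F   F   F   F   F   F   F   F   F   F   F
  2   T   F   F   F   T   F   F   F   F   T   F   F   F   T   F   F   F   F
  3   T   F   F   F   T   F   F   F   T   T   F   F   F   T   F   F   F   T
  4   T   F   F   F   T   F   F   T   T   T   F   T   F   T   F   T   T   T
  5   T   F   F   T   T   F   F   T   T   T   T   T   T   T   T   T   T   T
  6   T   F   F   T   T   F   F   T   T   T   T   T   T   T   T   T   T   T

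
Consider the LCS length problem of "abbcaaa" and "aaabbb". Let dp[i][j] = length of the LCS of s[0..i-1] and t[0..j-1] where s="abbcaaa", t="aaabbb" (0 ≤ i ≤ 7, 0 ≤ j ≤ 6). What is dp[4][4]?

2

   ''  a  a  a  b  b  b
''  0  0  0  0  0  0  0
 a  0  1  1  1  1  1  1
 b  0  1  1  1  2  2  2
 b  0  1  1  1  2  3  3
 c  0  1  1  1  2  3  3
 a  0  1  2  2  2  3  3
 a  0  1  2  3  3  3  3
 a  0  1  2  3  3  3  3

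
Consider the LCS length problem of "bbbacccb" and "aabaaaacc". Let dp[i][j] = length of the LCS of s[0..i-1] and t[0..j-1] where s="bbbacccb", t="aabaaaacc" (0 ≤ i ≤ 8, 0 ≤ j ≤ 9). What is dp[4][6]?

   ''  a  a  b  a  a  a  a  c  c
''  0  0  0  0  0  0  0  0  0  0
 b  0  0  0  1  1  1  1  1  1  1
 b  0  0  0  1  1  1  1  1  1  1
 b  0  0  0  1  1  1  1  1  1  1
 a  0  1  1  1  2  2  2  2  2  2
 c  0  1  1  1  2  2  2  2  3  3
 c  0  1  1  1  2  2  2  2  3  4
 c  0  1  1  1  2  2  2  2  3  4
 b  0  1  1  2  2  2  2  2  3  4

2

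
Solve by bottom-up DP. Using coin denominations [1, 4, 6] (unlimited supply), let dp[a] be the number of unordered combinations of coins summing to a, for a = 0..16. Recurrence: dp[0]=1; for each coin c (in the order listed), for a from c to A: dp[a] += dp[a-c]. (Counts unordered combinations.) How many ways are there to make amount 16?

after  coin     0     1     2     3     4     5     6     7     8     9    10    11    12    13    14    15    16
          1     1     1     1     1     1     1     1     1     1     1     1     1     1     1     1     1     1
          4     1     1     1     1     2     2     2     2     3     3     3     3     4     4     4     4     5
          6     1     1     1     1     2     2     3     3     4     4     5     5     7     7     8     8    10

10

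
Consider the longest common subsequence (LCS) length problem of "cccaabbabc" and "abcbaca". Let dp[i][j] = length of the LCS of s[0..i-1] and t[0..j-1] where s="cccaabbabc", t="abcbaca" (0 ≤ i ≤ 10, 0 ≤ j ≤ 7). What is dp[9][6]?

4

   ''  a  b  c  b  a  c  a
''  0  0  0  0  0  0  0  0
 c  0  0  0  1  1  1  1  1
 c  0  0  0  1  1  1  2  2
 c  0  0  0  1  1  1  2  2
 a  0  1  1  1  1  2  2  3
 a  0  1  1  1  1  2  2  3
 b  0  1  2  2  2  2  2  3
 b  0  1  2  2  3  3  3  3
 a  0  1  2  2  3  4  4  4
 b  0  1  2  2  3  4  4  4
 c  0  1  2  3  3  4  5  5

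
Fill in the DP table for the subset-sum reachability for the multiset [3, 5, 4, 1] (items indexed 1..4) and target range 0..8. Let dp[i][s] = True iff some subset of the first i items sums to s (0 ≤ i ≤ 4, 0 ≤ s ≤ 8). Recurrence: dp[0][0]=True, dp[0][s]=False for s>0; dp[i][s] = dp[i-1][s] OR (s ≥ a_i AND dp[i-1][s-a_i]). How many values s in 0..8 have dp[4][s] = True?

i\s   0   1   2   3   4   5   6   7   8
  0   T   F   F   F   F   F   F   F   F
  1   T   F   F   T   F   F   F   F   F
  2   T   F   F   T   F   T   F   F   T
  3   T   F   F   T   T   T   F   T   T
  4   T   T   F   T   T   T   T   T   T

8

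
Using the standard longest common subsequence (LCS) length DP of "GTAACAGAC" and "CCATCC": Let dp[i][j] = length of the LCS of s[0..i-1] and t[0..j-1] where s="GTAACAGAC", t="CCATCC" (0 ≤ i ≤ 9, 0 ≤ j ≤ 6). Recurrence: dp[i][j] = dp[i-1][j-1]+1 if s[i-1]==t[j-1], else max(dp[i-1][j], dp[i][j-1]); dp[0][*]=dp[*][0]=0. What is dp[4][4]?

1

   ''  C  C  A  T  C  C
''  0  0  0  0  0  0  0
 G  0  0  0  0  0  0  0
 T  0  0  0  0  1  1  1
 A  0  0  0  1  1  1  1
 A  0  0  0  1  1  1  1
 C  0  1  1  1  1  2  2
 A  0  1  1  2  2  2  2
 G  0  1  1  2  2  2  2
 A  0  1  1  2  2  2  2
 C  0  1  2  2  2  3  3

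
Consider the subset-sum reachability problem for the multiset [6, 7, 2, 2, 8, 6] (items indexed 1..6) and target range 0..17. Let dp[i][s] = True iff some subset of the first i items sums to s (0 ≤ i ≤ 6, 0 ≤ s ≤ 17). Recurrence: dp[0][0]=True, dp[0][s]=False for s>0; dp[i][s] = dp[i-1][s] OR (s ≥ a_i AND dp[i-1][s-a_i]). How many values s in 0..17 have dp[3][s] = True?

i\s   0   1   2   3   4   5   6   7   8   9  10  11  12  13  14  15  16  17
  0   T   F   F   F   F   F   F   F   F   F   F   F   F   F   F   F   F   F
  1   T   F   F   F   F   F   T   F   F   F   F   F   F   F   F   F   F   F
  2   T   F   F   F   F   F   T   T   F   F   F   F   F   T   F   F   F   F
  3   T   F   T   F   F   F   T   T   T   T   F   F   F   T   F   T   F   F
  4   T   F   T   F   T   F   T   T   T   T   T   T   F   T   F   T   F   T
  5   T   F   T   F   T   F   T   T   T   T   T   T   T   T   T   T   T   T
  6   T   F   T   F   T   F   T   T   T   T   T   T   T   T   T   T   T   T

8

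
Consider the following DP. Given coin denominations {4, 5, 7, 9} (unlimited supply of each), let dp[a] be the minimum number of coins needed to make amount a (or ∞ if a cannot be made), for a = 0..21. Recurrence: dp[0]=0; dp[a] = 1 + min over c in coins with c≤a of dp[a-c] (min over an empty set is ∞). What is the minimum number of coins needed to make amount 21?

 a  0  1  2  3  4  5  6  7  8  9 10 11 12 13 14 15 16 17 18 19 20 21
dp  0  -  -  -  1  1  -  1  2  1  2  2  2  2  2  3  2  3  2  3  3  3
(- denotes ∞ / unreachable)

3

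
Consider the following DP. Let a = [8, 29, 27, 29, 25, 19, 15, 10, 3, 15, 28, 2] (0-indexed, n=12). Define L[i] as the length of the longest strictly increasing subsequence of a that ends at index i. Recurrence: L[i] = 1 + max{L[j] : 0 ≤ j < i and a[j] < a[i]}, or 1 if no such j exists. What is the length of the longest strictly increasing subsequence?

4

   i    0    1    2    3    4    5    6    7    8    9   10   11
a[i]    8   29   27   29   25   19   15   10    3   15   28    2
L[i]    1    2    2    3    2    2    2    2    1    3    4    1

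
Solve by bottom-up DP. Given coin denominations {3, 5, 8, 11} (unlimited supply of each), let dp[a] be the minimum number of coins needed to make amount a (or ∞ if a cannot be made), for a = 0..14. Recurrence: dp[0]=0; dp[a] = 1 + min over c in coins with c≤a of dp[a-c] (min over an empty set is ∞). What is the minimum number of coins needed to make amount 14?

 a  0  1  2  3  4  5  6  7  8  9 10 11 12 13 14
dp  0  -  -  1  -  1  2  -  1  3  2  1  4  2  2
(- denotes ∞ / unreachable)

2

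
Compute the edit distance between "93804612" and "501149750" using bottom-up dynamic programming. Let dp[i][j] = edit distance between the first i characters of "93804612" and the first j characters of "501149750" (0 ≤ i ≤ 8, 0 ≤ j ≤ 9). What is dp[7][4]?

   ''  5  0  1  1  4  9  7  5  0
''  0  1  2  3  4  5  6  7  8  9
 9  1  1  2  3  4  5  5  6  7  8
 3  2  2  2  3  4  5  6  6  7  8
 8  3  3  3  3  4  5  6  7  7  8
 0  4  4  3  4  4  5  6  7  8  7
 4  5  5  4  4  5  4  5  6  7  8
 6  6  6  5  5  5  5  5  6  7  8
 1  7  7  6  5  5  6  6  6  7  8
 2  8  8  7  6  6  6  7  7  7  8

5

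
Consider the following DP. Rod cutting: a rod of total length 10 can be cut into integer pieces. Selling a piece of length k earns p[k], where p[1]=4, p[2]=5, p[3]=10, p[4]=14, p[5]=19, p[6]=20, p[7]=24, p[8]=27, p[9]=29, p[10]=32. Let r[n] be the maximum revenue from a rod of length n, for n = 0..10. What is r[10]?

   n    0    1    2    3    4    5    6    7    8    9   10
r[n]    0    4    8   12   16   20   24   28   32   36   40

40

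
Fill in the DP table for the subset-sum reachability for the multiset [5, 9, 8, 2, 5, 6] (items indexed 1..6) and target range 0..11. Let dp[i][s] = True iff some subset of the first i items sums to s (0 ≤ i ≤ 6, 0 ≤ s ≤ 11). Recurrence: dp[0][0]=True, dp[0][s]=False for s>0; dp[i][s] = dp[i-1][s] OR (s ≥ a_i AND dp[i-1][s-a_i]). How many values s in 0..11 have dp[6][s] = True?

9

i\s   0   1   2   3   4   5   6   7   8   9  10  11
  0   T   F   F   F   F   F   F   F   F   F   F   F
  1   T   F   F   F   F   T   F   F   F   F   F   F
  2   T   F   F   F   F   T   F   F   F   T   F   F
  3   T   F   F   F   F   T   F   F   T   T   F   F
  4   T   F   T   F   F   T   F   T   T   T   T   T
  5   T   F   T   F   F   T   F   T   T   T   T   T
  6   T   F   T   F   F   T   T   T   T   T   T   T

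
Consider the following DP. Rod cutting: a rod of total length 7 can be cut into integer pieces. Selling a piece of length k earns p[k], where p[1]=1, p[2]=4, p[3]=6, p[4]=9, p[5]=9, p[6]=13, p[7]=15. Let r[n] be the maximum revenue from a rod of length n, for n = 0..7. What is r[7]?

15

   n    0    1    2    3    4    5    6    7
r[n]    0    1    4    6    9   10   13   15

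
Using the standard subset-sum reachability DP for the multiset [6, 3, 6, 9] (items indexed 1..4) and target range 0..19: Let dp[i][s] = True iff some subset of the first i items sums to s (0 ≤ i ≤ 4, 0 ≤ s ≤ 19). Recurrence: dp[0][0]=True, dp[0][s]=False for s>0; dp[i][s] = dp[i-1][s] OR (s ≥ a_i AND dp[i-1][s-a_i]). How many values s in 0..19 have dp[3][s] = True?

6

i\s   0   1   2   3   4   5   6   7   8   9  10  11  12  13  14  15  16  17  18  19
  0   T   F   F   F   F   F   F   F   F   F   F   F   F   F   F   F   F   F   F   F
  1   T   F   F   F   F   F   T   F   F   F   F   F   F   F   F   F   F   F   F   F
  2   T   F   F   T   F   F   T   F   F   T   F   F   F   F   F   F   F   F   F   F
  3   T   F   F   T   F   F   T   F   F   T   F   F   T   F   F   T   F   F   F   F
  4   T   F   F   T   F   F   T   F   F   T   F   F   T   F   F   T   F   F   T   F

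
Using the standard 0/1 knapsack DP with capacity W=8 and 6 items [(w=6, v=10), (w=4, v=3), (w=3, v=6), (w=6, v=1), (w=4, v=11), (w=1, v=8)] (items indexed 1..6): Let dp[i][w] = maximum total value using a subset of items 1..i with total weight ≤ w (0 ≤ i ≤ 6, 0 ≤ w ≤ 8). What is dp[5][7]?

i\w   0   1   2   3   4   5   6   7   8
  0   0   0   0   0   0   0   0   0   0
  1   0   0   0   0   0   0  10  10  10
  2   0   0   0   0   3   3  10  10  10
  3   0   0   0   6   6   6  10  10  10
  4   0   0   0   6   6   6  10  10  10
  5   0   0   0   6  11  11  11  17  17
  6   0   8   8   8  14  19  19  19  25

17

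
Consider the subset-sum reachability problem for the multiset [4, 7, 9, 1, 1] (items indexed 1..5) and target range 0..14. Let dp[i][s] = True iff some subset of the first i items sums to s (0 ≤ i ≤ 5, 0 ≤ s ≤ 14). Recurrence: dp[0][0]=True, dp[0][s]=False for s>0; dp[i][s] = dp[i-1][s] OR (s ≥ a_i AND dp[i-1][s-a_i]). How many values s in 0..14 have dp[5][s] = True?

i\s   0   1   2   3   4   5   6   7   8   9  10  11  12  13  14
  0   T   F   F   F   F   F   F   F   F   F   F   F   F   F   F
  1   T   F   F   F   T   F   F   F   F   F   F   F   F   F   F
  2   T   F   F   F   T   F   F   T   F   F   F   T   F   F   F
  3   T   F   F   F   T   F   F   T   F   T   F   T   F   T   F
  4   T   T   F   F   T   T   F   T   T   T   T   T   T   T   T
  5   T   T   T   F   T   T   T   T   T   T   T   T   T   T   T

14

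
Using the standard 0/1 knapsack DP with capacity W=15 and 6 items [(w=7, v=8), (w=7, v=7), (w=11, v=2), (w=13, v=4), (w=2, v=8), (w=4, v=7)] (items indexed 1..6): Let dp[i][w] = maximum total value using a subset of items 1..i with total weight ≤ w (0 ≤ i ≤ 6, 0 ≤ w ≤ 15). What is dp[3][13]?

i\w   0   1   2   3   4   5   6   7   8   9  10  11  12  13  14  15
  0   0   0   0   0   0   0   0   0   0   0   0   0   0   0   0   0
  1   0   0   0   0   0   0   0   8   8   8   8   8   8   8   8   8
  2   0   0   0   0   0   0   0   8   8   8   8   8   8   8  15  15
  3   0   0   0   0   0   0   0   8   8   8   8   8   8   8  15  15
  4   0   0   0   0   0   0   0   8   8   8   8   8   8   8  15  15
  5   0   0   8   8   8   8   8   8   8  16  16  16  16  16  16  16
  6   0   0   8   8   8   8  15  15  15  16  16  16  16  23  23  23

8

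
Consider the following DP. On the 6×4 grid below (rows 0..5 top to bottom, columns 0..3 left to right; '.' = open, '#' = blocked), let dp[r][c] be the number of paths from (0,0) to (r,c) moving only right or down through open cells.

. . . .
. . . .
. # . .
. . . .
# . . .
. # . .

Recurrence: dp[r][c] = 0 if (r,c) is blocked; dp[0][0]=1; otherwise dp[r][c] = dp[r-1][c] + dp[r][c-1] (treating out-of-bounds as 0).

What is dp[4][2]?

r\c   0   1   2   3
  0   1   1   1   1
  1   1   2   3   4
  2   1   0   3   7
  3   1   1   4  11
  4   0   1   5  16
  5   0   0   5  21

5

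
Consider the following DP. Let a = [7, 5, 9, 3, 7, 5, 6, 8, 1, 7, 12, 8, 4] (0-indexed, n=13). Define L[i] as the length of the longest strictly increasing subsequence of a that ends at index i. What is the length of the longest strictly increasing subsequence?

   i    0    1    2    3    4    5    6    7    8    9   10   11   12
a[i]    7    5    9    3    7    5    6    8    1    7   12    8    4
L[i]    1    1    2    1    2    2    3    4    1    4    5    5    2

5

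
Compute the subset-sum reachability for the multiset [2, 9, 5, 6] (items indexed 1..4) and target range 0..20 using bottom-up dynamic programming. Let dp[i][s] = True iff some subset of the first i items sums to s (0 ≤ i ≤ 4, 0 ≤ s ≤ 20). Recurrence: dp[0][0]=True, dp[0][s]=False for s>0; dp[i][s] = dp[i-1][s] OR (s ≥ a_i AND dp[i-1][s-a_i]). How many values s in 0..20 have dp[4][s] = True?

14

i\s   0   1   2   3   4   5   6   7   8   9  10  11  12  13  14  15  16  17  18  19  20
  0   T   F   F   F   F   F   F   F   F   F   F   F   F   F   F   F   F   F   F   F   F
  1   T   F   T   F   F   F   F   F   F   F   F   F   F   F   F   F   F   F   F   F   F
  2   T   F   T   F   F   F   F   F   F   T   F   T   F   F   F   F   F   F   F   F   F
  3   T   F   T   F   F   T   F   T   F   T   F   T   F   F   T   F   T   F   F   F   F
  4   T   F   T   F   F   T   T   T   T   T   F   T   F   T   T   T   T   T   F   F   T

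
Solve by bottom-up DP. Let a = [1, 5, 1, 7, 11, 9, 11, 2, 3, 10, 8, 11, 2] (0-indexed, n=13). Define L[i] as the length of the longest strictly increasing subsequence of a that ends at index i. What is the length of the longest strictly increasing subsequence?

6

   i    0    1    2    3    4    5    6    7    8    9   10   11   12
a[i]    1    5    1    7   11    9   11    2    3   10    8   11    2
L[i]    1    2    1    3    4    4    5    2    3    5    4    6    2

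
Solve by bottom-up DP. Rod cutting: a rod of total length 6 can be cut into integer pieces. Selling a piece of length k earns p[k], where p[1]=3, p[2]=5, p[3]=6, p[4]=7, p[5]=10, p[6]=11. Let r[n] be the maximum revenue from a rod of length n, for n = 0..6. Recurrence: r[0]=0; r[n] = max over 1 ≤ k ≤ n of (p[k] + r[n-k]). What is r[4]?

12

   n    0    1    2    3    4    5    6
r[n]    0    3    6    9   12   15   18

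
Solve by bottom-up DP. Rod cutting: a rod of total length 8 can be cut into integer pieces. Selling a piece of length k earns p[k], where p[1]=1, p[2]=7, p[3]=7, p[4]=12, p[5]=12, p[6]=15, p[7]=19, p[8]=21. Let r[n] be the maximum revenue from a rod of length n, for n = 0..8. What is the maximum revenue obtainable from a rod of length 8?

28

   n    0    1    2    3    4    5    6    7    8
r[n]    0    1    7    8   14   15   21   22   28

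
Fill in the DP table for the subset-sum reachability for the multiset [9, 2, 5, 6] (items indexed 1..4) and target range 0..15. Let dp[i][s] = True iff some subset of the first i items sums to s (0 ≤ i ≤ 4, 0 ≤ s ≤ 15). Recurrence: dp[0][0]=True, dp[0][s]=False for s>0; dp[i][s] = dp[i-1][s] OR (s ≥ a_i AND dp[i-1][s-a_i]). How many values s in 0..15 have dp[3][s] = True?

7

i\s   0   1   2   3   4   5   6   7   8   9  10  11  12  13  14  15
  0   T   F   F   F   F   F   F   F   F   F   F   F   F   F   F   F
  1   T   F   F   F   F   F   F   F   F   T   F   F   F   F   F   F
  2   T   F   T   F   F   F   F   F   F   T   F   T   F   F   F   F
  3   T   F   T   F   F   T   F   T   F   T   F   T   F   F   T   F
  4   T   F   T   F   F   T   T   T   T   T   F   T   F   T   T   T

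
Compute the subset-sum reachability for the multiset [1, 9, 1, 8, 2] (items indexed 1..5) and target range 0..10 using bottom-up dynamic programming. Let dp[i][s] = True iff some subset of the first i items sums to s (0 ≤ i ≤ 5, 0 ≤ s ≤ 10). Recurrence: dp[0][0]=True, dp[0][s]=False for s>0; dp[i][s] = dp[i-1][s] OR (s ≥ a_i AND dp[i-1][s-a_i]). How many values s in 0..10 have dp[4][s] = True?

i\s   0   1   2   3   4   5   6   7   8   9  10
  0   T   F   F   F   F   F   F   F   F   F   F
  1   T   T   F   F   F   F   F   F   F   F   F
  2   T   T   F   F   F   F   F   F   F   T   T
  3   T   T   T   F   F   F   F   F   F   T   T
  4   T   T   T   F   F   F   F   F   T   T   T
  5   T   T   T   T   T   F   F   F   T   T   T

6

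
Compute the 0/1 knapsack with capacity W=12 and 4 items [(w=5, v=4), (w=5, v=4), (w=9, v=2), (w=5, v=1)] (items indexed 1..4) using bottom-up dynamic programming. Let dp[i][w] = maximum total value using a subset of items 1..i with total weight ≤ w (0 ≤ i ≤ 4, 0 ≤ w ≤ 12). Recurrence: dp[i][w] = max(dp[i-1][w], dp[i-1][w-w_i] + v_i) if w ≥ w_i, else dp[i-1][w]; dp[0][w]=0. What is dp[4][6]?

4

i\w   0   1   2   3   4   5   6   7   8   9  10  11  12
  0   0   0   0   0   0   0   0   0   0   0   0   0   0
  1   0   0   0   0   0   4   4   4   4   4   4   4   4
  2   0   0   0   0   0   4   4   4   4   4   8   8   8
  3   0   0   0   0   0   4   4   4   4   4   8   8   8
  4   0   0   0   0   0   4   4   4   4   4   8   8   8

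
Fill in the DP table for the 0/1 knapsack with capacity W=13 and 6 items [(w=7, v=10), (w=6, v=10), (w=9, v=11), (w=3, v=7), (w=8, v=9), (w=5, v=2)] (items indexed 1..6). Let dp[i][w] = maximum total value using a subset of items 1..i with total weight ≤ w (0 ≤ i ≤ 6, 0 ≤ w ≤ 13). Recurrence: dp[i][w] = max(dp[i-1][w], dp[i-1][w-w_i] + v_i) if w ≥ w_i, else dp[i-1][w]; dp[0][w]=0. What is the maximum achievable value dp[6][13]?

i\w   0   1   2   3   4   5   6   7   8   9  10  11  12  13
  0   0   0   0   0   0   0   0   0   0   0   0   0   0   0
  1   0   0   0   0   0   0   0  10  10  10  10  10  10  10
  2   0   0   0   0   0   0  10  10  10  10  10  10  10  20
  3   0   0   0   0   0   0  10  10  10  11  11  11  11  20
  4   0   0   0   7   7   7  10  10  10  17  17  17  18  20
  5   0   0   0   7   7   7  10  10  10  17  17  17  18  20
  6   0   0   0   7   7   7  10  10  10  17  17  17  18  20

20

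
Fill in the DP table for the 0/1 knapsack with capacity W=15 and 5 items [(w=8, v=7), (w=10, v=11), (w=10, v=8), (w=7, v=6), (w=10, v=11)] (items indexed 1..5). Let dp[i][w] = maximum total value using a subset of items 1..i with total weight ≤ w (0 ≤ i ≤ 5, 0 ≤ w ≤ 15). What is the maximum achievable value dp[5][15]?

13

i\w   0   1   2   3   4   5   6   7   8   9  10  11  12  13  14  15
  0   0   0   0   0   0   0   0   0   0   0   0   0   0   0   0   0
  1   0   0   0   0   0   0   0   0   7   7   7   7   7   7   7   7
  2   0   0   0   0   0   0   0   0   7   7  11  11  11  11  11  11
  3   0   0   0   0   0   0   0   0   7   7  11  11  11  11  11  11
  4   0   0   0   0   0   0   0   6   7   7  11  11  11  11  11  13
  5   0   0   0   0   0   0   0   6   7   7  11  11  11  11  11  13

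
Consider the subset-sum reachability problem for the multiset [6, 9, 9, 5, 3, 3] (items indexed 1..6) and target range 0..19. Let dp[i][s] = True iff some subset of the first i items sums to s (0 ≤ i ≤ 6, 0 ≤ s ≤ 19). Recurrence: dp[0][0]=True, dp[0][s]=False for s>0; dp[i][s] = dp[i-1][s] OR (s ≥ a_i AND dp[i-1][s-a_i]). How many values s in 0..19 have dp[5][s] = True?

12

i\s   0   1   2   3   4   5   6   7   8   9  10  11  12  13  14  15  16  17  18  19
  0   T   F   F   F   F   F   F   F   F   F   F   F   F   F   F   F   F   F   F   F
  1   T   F   F   F   F   F   T   F   F   F   F   F   F   F   F   F   F   F   F   F
  2   T   F   F   F   F   F   T   F   F   T   F   F   F   F   F   T   F   F   F   F
  3   T   F   F   F   F   F   T   F   F   T   F   F   F   F   F   T   F   F   T   F
  4   T   F   F   F   F   T   T   F   F   T   F   T   F   F   T   T   F   F   T   F
  5   T   F   F   T   F   T   T   F   T   T   F   T   T   F   T   T   F   T   T   F
  6   T   F   F   T   F   T   T   F   T   T   F   T   T   F   T   T   F   T   T   F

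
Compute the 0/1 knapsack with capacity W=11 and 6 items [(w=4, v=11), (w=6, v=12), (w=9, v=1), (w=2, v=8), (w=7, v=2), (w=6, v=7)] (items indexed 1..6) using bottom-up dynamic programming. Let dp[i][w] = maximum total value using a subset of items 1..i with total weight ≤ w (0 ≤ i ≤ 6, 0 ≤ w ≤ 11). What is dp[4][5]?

11

i\w   0   1   2   3   4   5   6   7   8   9  10  11
  0   0   0   0   0   0   0   0   0   0   0   0   0
  1   0   0   0   0  11  11  11  11  11  11  11  11
  2   0   0   0   0  11  11  12  12  12  12  23  23
  3   0   0   0   0  11  11  12  12  12  12  23  23
  4   0   0   8   8  11  11  19  19  20  20  23  23
  5   0   0   8   8  11  11  19  19  20  20  23  23
  6   0   0   8   8  11  11  19  19  20  20  23  23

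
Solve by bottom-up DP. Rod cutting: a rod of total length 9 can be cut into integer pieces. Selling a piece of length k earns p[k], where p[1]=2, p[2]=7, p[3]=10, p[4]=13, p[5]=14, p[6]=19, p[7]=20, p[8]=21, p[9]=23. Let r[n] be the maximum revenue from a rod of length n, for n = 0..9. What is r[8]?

   n    0    1    2    3    4    5    6    7    8    9
r[n]    0    2    7   10   14   17   21   24   28   31

28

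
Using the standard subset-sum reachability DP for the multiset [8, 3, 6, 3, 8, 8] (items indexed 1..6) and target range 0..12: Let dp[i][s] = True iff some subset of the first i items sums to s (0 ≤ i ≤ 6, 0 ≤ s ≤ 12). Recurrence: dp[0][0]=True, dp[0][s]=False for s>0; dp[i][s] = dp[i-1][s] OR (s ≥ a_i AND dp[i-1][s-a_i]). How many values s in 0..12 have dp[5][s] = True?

7

i\s   0   1   2   3   4   5   6   7   8   9  10  11  12
  0   T   F   F   F   F   F   F   F   F   F   F   F   F
  1   T   F   F   F   F   F   F   F   T   F   F   F   F
  2   T   F   F   T   F   F   F   F   T   F   F   T   F
  3   T   F   F   T   F   F   T   F   T   T   F   T   F
  4   T   F   F   T   F   F   T   F   T   T   F   T   T
  5   T   F   F   T   F   F   T   F   T   T   F   T   T
  6   T   F   F   T   F   F   T   F   T   T   F   T   T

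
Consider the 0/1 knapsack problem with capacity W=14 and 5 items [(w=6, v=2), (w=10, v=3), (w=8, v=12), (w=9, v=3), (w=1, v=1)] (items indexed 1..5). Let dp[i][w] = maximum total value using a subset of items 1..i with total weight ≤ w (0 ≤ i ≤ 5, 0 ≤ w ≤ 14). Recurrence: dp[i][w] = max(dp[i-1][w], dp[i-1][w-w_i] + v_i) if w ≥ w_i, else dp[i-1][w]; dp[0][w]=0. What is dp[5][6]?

i\w   0   1   2   3   4   5   6   7   8   9  10  11  12  13  14
  0   0   0   0   0   0   0   0   0   0   0   0   0   0   0   0
  1   0   0   0   0   0   0   2   2   2   2   2   2   2   2   2
  2   0   0   0   0   0   0   2   2   2   2   3   3   3   3   3
  3   0   0   0   0   0   0   2   2  12  12  12  12  12  12  14
  4   0   0   0   0   0   0   2   2  12  12  12  12  12  12  14
  5   0   1   1   1   1   1   2   3  12  13  13  13  13  13  14

2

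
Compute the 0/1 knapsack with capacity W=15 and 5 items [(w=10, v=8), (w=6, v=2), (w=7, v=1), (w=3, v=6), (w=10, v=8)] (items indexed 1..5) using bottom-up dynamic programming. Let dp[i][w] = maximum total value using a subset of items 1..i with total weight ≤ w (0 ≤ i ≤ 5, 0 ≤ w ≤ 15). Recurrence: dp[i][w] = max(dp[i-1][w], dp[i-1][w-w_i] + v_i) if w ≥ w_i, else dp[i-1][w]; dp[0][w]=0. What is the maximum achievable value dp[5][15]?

i\w   0   1   2   3   4   5   6   7   8   9  10  11  12  13  14  15
  0   0   0   0   0   0   0   0   0   0   0   0   0   0   0   0   0
  1   0   0   0   0   0   0   0   0   0   0   8   8   8   8   8   8
  2   0   0   0   0   0   0   2   2   2   2   8   8   8   8   8   8
  3   0   0   0   0   0   0   2   2   2   2   8   8   8   8   8   8
  4   0   0   0   6   6   6   6   6   6   8   8   8   8  14  14  14
  5   0   0   0   6   6   6   6   6   6   8   8   8   8  14  14  14

14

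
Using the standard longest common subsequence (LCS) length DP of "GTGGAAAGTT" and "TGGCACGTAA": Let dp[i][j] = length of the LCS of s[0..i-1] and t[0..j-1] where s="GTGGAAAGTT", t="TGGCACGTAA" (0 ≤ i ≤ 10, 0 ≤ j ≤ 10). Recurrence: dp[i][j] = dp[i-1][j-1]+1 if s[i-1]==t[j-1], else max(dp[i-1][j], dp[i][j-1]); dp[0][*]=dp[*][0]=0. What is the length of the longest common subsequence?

   ''  T  G  G  C  A  C  G  T  A  A
''  0  0  0  0  0  0  0  0  0  0  0
 G  0  0  1  1  1  1  1  1  1  1  1
 T  0  1  1  1  1  1  1  1  2  2  2
 G  0  1  2  2  2  2  2  2  2  2  2
 G  0  1  2  3  3  3  3  3  3  3  3
 A  0  1  2  3  3  4  4  4  4  4  4
 A  0  1  2  3  3  4  4  4  4  5  5
 A  0  1  2  3  3  4  4  4  4  5  6
 G  0  1  2  3  3  4  4  5  5  5  6
 T  0  1  2  3  3  4  4  5  6  6  6
 T  0  1  2  3  3  4  4  5  6  6  6

6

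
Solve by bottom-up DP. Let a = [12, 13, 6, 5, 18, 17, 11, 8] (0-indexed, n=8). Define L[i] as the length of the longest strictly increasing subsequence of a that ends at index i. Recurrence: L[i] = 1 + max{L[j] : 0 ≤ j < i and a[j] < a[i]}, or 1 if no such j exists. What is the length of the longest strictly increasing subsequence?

3

   i    0    1    2    3    4    5    6    7
a[i]   12   13    6    5   18   17   11    8
L[i]    1    2    1    1    3    3    2    2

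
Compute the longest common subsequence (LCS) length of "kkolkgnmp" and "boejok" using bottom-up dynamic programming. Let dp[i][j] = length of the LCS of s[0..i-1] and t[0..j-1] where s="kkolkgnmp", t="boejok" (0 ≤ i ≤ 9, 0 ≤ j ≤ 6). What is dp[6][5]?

1

   ''  b  o  e  j  o  k
''  0  0  0  0  0  0  0
 k  0  0  0  0  0  0  1
 k  0  0  0  0  0  0  1
 o  0  0  1  1  1  1  1
 l  0  0  1  1  1  1  1
 k  0  0  1  1  1  1  2
 g  0  0  1  1  1  1  2
 n  0  0  1  1  1  1  2
 m  0  0  1  1  1  1  2
 p  0  0  1  1  1  1  2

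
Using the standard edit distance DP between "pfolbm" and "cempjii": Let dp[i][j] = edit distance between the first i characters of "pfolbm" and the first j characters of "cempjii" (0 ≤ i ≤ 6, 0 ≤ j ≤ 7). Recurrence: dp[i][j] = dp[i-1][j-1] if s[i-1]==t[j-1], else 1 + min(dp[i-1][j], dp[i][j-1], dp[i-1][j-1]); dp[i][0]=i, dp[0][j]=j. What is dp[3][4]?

   ''  c  e  m  p  j  i  i
''  0  1  2  3  4  5  6  7
 p  1  1  2  3  3  4  5  6
 f  2  2  2  3  4  4  5  6
 o  3  3  3  3  4  5  5  6
 l  4  4  4  4  4  5  6  6
 b  5  5  5  5  5  5  6  7
 m  6  6  6  5  6  6  6  7

4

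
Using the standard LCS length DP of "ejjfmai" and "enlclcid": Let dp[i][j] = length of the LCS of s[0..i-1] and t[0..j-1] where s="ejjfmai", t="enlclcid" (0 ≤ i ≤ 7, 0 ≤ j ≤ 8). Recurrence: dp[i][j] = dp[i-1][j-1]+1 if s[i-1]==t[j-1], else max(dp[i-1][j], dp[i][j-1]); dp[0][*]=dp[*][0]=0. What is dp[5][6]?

1

   ''  e  n  l  c  l  c  i  d
''  0  0  0  0  0  0  0  0  0
 e  0  1  1  1  1  1  1  1  1
 j  0  1  1  1  1  1  1  1  1
 j  0  1  1  1  1  1  1  1  1
 f  0  1  1  1  1  1  1  1  1
 m  0  1  1  1  1  1  1  1  1
 a  0  1  1  1  1  1  1  1  1
 i  0  1  1  1  1  1  1  2  2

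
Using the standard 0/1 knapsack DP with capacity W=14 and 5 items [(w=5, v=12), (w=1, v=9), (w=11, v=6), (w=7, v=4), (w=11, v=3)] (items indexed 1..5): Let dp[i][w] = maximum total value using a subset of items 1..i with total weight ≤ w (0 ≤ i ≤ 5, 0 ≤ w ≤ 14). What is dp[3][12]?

21

i\w   0   1   2   3   4   5   6   7   8   9  10  11  12  13  14
  0   0   0   0   0   0   0   0   0   0   0   0   0   0   0   0
  1   0   0   0   0   0  12  12  12  12  12  12  12  12  12  12
  2   0   9   9   9   9  12  21  21  21  21  21  21  21  21  21
  3   0   9   9   9   9  12  21  21  21  21  21  21  21  21  21
  4   0   9   9   9   9  12  21  21  21  21  21  21  21  25  25
  5   0   9   9   9   9  12  21  21  21  21  21  21  21  25  25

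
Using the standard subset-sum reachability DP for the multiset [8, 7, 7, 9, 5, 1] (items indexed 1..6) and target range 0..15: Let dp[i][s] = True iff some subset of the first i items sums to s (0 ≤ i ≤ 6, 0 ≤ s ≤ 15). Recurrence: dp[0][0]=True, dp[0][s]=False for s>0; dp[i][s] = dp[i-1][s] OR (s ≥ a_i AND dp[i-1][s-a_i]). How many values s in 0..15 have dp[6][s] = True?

i\s   0   1   2   3   4   5   6   7   8   9  10  11  12  13  14  15
  0   T   F   F   F   F   F   F   F   F   F   F   F   F   F   F   F
  1   T   F   F   F   F   F   F   F   T   F   F   F   F   F   F   F
  2   T   F   F   F   F   F   F   T   T   F   F   F   F   F   F   T
  3   T   F   F   F   F   F   F   T   T   F   F   F   F   F   T   T
  4   T   F   F   F   F   F   F   T   T   T   F   F   F   F   T   T
  5   T   F   F   F   F   T   F   T   T   T   F   F   T   T   T   T
  6   T   T   F   F   F   T   T   T   T   T   T   F   T   T   T   T

12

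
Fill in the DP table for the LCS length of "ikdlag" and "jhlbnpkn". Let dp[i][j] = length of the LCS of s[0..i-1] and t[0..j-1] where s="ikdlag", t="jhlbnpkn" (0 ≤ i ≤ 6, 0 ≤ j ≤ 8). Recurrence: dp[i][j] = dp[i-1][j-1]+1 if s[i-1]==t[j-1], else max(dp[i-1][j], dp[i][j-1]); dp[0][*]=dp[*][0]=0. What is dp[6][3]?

   ''  j  h  l  b  n  p  k  n
''  0  0  0  0  0  0  0  0  0
 i  0  0  0  0  0  0  0  0  0
 k  0  0  0  0  0  0  0  1  1
 d  0  0  0  0  0  0  0  1  1
 l  0  0  0  1  1  1  1  1  1
 a  0  0  0  1  1  1  1  1  1
 g  0  0  0  1  1  1  1  1  1

1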